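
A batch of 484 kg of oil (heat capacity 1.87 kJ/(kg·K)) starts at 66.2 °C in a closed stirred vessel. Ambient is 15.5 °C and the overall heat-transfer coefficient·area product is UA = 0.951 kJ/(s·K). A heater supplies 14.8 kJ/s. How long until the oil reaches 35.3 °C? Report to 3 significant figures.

First-law balance (no shaft work): M c_p dT/dt = −UA(T − T_amb) + Q̇.
τ = M c_p/UA = 951.71 s; T_ss = T_amb + Q̇/UA = 15.5 + 14.8/0.951 = 31.063 °C.
T(t) = T_ss + (T₀ − T_ss)e^(−t/τ); set T = 35.3:
t = −τ ln[(T − T_ss)/(T₀ − T_ss)] = −951.71 · ln(0.12060) = 2013.2 s.

2010 s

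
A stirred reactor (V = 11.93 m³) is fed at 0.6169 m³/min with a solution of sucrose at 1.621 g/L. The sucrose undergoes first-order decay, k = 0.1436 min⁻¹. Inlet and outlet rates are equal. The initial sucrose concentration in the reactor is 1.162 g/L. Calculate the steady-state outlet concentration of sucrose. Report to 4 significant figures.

Species balance: V dC/dt = Q C_in − Q C − k V C.
At steady state: 0 = Q C_in − (Q + kV) C_ss, so C_ss = Q C_in/(Q + kV).
C_ss = 0.6169·1.621/(0.6169 + 0.1436·11.93) = 0.999995/2.33005 = 0.429174 g/L.

0.4292 g/L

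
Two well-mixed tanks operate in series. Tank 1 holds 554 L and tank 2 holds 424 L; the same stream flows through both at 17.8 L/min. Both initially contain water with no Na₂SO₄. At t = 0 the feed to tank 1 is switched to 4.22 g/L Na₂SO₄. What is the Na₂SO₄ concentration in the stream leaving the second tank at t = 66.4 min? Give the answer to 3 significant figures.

Time constants: τᵢ = Vᵢ/Q for each well-mixed tank.
τ₁ = 554/17.8 = 31.124 min; τ₂ = 424/17.8 = 23.820 min.
Tank 1: C₁ = C_in(1 − e^(−t/τ₁)). Tank 2 (τ₁ ≠ τ₂): C₂ = C_in[1 − (τ₁ e^(−t/τ₁) − τ₂ e^(−t/τ₂))/(τ₁ − τ₂)].
At t = 66.4: e^(−t/τ₁) = 0.11843, e^(−t/τ₂) = 0.061572.
C₂ = 4.22·[1 − (31.124·0.11843 − 23.820·0.061572)/(7.3034)] = 4.22·0.69612 = 2.9376 g/L.

2.94 g/L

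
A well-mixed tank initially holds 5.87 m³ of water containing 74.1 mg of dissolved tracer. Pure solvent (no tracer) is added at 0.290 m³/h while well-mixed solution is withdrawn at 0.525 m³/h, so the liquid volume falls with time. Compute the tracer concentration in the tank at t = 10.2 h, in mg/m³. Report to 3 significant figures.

6.61 mg/m³

Let m(t) be the amount of tracer. Volume: V(t) = V₀ + (Q_in − Q_out) t = 5.87 − 0.23500 t; V(10.2) = 3.4730 m³.
No tracer enters, so dm/dt = −Q_out · (m/V).
Separate: dm/m = −Q_out dt/V(t) ⇒ ln(m/m₀) = −(Q_out/(Q_in−Q_out)) ln(V/V₀).
m = m₀ (V₀/V)^(Q_out/(Q_in−Q_out)) = 74.1 × (5.87/3.4730)^(-2.2340) = 22.941 mg.
C = m/V = 22.941/3.4730 = 6.6054 mg/m³.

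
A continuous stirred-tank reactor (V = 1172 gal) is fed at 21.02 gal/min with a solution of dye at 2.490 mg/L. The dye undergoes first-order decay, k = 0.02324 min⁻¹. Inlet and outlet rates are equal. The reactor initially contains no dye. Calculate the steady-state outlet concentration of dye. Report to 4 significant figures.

1.085 mg/L

Accumulation = in − out − consumed: V dC/dt = Q C_in − Q C − k V C.
At steady state: 0 = Q C_in − (Q + kV) C_ss, so C_ss = Q C_in/(Q + kV).
C_ss = 21.02·2.490/(21.02 + 0.02324·1172) = 52.3398/48.2573 = 1.08460 mg/L.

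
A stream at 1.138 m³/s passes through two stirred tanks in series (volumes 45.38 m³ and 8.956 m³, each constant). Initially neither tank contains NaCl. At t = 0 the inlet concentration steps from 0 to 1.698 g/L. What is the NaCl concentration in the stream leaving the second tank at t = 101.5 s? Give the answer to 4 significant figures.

Time constants: τᵢ = Vᵢ/Q for each well-mixed tank.
τ₁ = 45.38/1.138 = 39.8770 s; τ₂ = 8.956/1.138 = 7.86995 s.
Solving the cascade with C₁(0)=C₂(0)=0 gives C₂(t) = C_in[1 − (τ₁ e^(−t/τ₁) − τ₂ e^(−t/τ₂))/(τ₁ − τ₂)].
At t = 101.5: e^(−t/τ₁) = 0.0784473, e^(−t/τ₂) = 2.50515e-06.
C₂ = 1.698·[1 − (39.8770·0.0784473 − 7.86995·2.50515e-06)/(32.0070)] = 1.698·0.902265 = 1.53205 g/L.

1.532 g/L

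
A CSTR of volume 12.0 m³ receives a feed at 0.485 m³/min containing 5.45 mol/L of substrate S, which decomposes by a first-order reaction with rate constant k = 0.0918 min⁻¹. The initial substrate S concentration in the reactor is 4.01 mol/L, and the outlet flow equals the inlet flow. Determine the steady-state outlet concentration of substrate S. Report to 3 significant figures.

1.67 mol/L

V dC/dt = Q(C_in − C) − k V C.
Steady state (dC/dt = 0): C_ss = Q C_in/(Q + kV) = C_in/(1 + kV/Q).
C_ss = 0.485·5.45/(0.485 + 0.0918·12.0) = 2.6433/1.5866 = 1.6660 mol/L.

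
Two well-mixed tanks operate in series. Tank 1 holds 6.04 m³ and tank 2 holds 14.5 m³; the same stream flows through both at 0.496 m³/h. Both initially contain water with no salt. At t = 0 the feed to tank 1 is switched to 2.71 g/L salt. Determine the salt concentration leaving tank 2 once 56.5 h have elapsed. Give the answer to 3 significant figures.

2.06 g/L

Species balance on tank i: dCᵢ/dt = (Cᵢ₋₁ − Cᵢ)/τᵢ with τᵢ = Vᵢ/Q.
τ₁ = 6.04/0.496 = 12.177 h; τ₂ = 14.5/0.496 = 29.234 h.
Solving the cascade with C₁(0)=C₂(0)=0 gives C₂(t) = C_in[1 − (τ₁ e^(−t/τ₁) − τ₂ e^(−t/τ₂))/(τ₁ − τ₂)].
At t = 56.5: e^(−t/τ₁) = 0.0096603, e^(−t/τ₂) = 0.14476.
C₂ = 2.71·[1 − (12.177·0.0096603 − 29.234·0.14476)/(-17.056)] = 2.71·0.75879 = 2.0563 g/L.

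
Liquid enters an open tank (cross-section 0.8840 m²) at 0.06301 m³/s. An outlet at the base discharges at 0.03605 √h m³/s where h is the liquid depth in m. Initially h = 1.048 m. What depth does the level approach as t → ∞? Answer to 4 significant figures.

3.055 m

A dh/dt = Q_in − 0.03605 √h. Steady state requires inflow = outflow:
Q_in = 0.03605 √h_ss ⇒ √h_ss = 0.06301/0.03605 = 1.74785.
h_ss = 1.74785² = 3.05498 m. (Since h₀ = 1.048 m < h_ss, the level will rise toward this value.)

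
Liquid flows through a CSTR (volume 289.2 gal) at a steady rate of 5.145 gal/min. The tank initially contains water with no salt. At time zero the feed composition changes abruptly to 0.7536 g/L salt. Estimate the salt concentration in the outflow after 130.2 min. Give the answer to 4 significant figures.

Mass balance on the solute (V constant): V dC/dt = Q(C_in − C).
Time constant τ = V/Q = 289.2/5.145 = 56.2099 min.
Integrating: C(t) = C_in + (C₀ − C_in) e^(−t/τ).
C(130.2) = 0.7536 + (0 − 0.7536)·e^(−130.2/56.2099) = 0.7536 + (-0.753600)·0.0986362 = 0.679268 g/L.

0.6793 g/L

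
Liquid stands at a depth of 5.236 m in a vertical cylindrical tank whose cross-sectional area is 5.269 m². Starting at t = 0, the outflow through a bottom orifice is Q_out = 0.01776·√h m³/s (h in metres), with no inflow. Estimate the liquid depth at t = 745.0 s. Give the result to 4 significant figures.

Volume balance on the tank: A dh/dt = −0.01776 √h.
Separate and integrate: 2(√h − √h₀) = −(0.01776/A) t.
√h = √5.236 − 0.01776·745.0/(2·5.269) = 2.28823 − 1.25557 = 1.03266.
h = 1.03266² = 1.06639 m.

1.066 m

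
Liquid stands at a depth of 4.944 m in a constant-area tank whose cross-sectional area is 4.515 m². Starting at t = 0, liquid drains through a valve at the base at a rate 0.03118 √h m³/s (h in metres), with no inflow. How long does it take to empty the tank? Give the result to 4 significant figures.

643.9 s

Accumulation of liquid (constant cross-section A): A dh/dt = −0.03118 √h.
This is separable: 2 d(√h)/dt = −0.03118/A, so √h = √h₀ − (0.03118/(2A)) t.
Set h = 0: 2√h₀ = (0.03118/A) t_empty ⇒ t_empty = 2A√h₀/0.03118.
t_empty = 2·4.515·√4.944/0.03118 = 9.03000·2.22351/0.03118 = 643.948 s.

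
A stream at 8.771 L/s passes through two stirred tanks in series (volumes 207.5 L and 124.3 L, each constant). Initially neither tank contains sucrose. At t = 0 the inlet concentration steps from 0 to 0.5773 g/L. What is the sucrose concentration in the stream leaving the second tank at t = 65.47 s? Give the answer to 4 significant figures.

Time constants: τᵢ = Vᵢ/Q for each well-mixed tank.
τ₁ = 207.5/8.771 = 23.6575 s; τ₂ = 124.3/8.771 = 14.1717 s.
Tank 1: C₁ = C_in(1 − e^(−t/τ₁)). Tank 2 (τ₁ ≠ τ₂): C₂ = C_in[1 − (τ₁ e^(−t/τ₁) − τ₂ e^(−t/τ₂))/(τ₁ − τ₂)].
At t = 65.47: e^(−t/τ₁) = 0.0628246, e^(−t/τ₂) = 0.00985507.
C₂ = 0.5773·[1 − (23.6575·0.0628246 − 14.1717·0.00985507)/(9.48581)] = 0.5773·0.858039 = 0.495346 g/L.

0.4953 g/L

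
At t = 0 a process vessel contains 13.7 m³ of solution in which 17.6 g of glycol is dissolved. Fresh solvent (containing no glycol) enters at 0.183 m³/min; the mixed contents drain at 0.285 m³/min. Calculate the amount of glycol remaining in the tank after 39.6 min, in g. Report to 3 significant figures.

6.63 g

Let m(t) be the amount of glycol. Volume: V(t) = V₀ + (Q_in − Q_out) t = 13.7 − 0.10200 t; V(39.6) = 9.6608 m³.
Solute balance: dm/dt = 0 − Q_out C = −Q_out m/V(t).
Separate: dm/m = −Q_out dt/V(t) ⇒ ln(m/m₀) = −(Q_out/(Q_in−Q_out)) ln(V/V₀).
m = m₀ (V₀/V)^(Q_out/(Q_in−Q_out)) = 17.6 × (13.7/9.6608)^(-2.7941) = 6.6317 g.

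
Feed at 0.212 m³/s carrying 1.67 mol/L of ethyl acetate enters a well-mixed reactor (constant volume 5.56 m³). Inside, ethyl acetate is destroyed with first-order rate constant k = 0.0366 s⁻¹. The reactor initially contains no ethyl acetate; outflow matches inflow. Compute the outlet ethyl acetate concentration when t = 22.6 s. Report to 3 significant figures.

Species balance: V dC/dt = Q C_in − Q C − k V C.
This is linear with rate a = Q/V + k = 0.074729 s⁻¹.
C_ss = Q C_in/(Q + kV) = 0.85209 mol/L; C(t) = C_ss + (C₀ − C_ss) e^(−a t).
C(22.6) = 0.85209 + (-0.85209)·e^(−0.074729·22.6) = 0.85209 + (-0.85209)·0.18473 = 0.69469 mol/L.

0.695 mol/L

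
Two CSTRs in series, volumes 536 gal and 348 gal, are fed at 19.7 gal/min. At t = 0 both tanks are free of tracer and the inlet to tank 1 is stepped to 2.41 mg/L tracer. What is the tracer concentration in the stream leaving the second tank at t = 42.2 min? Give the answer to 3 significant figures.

1.36 mg/L

Species balance on tank i: dCᵢ/dt = (Cᵢ₋₁ − Cᵢ)/τᵢ with τᵢ = Vᵢ/Q.
τ₁ = 536/19.7 = 27.208 min; τ₂ = 348/19.7 = 17.665 min.
Solving the cascade with C₁(0)=C₂(0)=0 gives C₂(t) = C_in[1 − (τ₁ e^(−t/τ₁) − τ₂ e^(−t/τ₂))/(τ₁ − τ₂)].
At t = 42.2: e^(−t/τ₁) = 0.21203, e^(−t/τ₂) = 0.091730.
C₂ = 2.41·[1 − (27.208·0.21203 − 17.665·0.091730)/(9.5431)] = 2.41·0.56527 = 1.3623 mg/L.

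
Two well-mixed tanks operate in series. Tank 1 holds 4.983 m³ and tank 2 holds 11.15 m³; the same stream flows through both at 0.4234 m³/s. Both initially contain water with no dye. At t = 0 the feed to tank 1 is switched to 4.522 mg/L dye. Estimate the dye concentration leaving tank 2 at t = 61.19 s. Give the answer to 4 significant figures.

3.742 mg/L

Time constants: τᵢ = Vᵢ/Q for each well-mixed tank.
τ₁ = 4.983/0.4234 = 11.7690 s; τ₂ = 11.15/0.4234 = 26.3344 s.
Solving the cascade with C₁(0)=C₂(0)=0 gives C₂(t) = C_in[1 − (τ₁ e^(−t/τ₁) − τ₂ e^(−t/τ₂))/(τ₁ − τ₂)].
At t = 61.19: e^(−t/τ₁) = 0.00552072, e^(−t/τ₂) = 0.0979230.
C₂ = 4.522·[1 − (11.7690·0.00552072 − 26.3344·0.0979230)/(-14.5654)] = 4.522·0.827415 = 3.74157 mg/L.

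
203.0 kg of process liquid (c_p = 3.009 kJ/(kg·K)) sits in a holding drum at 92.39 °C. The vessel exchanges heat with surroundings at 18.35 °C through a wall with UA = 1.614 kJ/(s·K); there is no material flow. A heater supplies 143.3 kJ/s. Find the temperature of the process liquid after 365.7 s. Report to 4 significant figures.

101.5 °C

M c_p dT/dt = −UA(T − T_amb) + Q̇.
dT/dt = (T_ss − T)/τ with T_ss = T_amb + Q̇/UA = 18.35 + 143.3/1.614 = 107.136 °C, τ = M c_p/UA = 203.0·3.009/1.614 = 378.455 s.
Integrating: T(t) = T_ss + (T₀ − T_ss) e^(−t/τ).
T(365.7) = 107.136 + (-14.7456)·0.380490 = 101.525 °C.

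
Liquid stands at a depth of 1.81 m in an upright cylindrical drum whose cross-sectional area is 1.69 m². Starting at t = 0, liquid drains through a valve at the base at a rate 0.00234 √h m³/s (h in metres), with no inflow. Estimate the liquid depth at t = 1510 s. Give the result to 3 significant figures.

0.0900 m

A dh/dt = −Q_out = −0.00234 √h.
This is separable: 2 d(√h)/dt = −0.00234/A, so √h = √h₀ − (0.00234/(2A)) t.
√h = √1.81 − 0.00234·1510/(2·1.69) = 1.3454 − 1.0454 = 0.29998.
h = 0.29998² = 0.089987 m.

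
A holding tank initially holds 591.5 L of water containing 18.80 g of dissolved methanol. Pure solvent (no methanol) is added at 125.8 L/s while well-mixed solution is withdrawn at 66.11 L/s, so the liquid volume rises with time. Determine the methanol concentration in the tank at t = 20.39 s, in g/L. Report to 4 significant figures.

0.003015 g/L

Let m(t) be the amount of methanol. Volume: V(t) = V₀ + (Q_in − Q_out) t = 591.5 + 59.6900 t; V(20.39) = 1808.58 L.
Solute balance: dm/dt = 0 − Q_out C = −Q_out m/V(t).
dm/m = −Q_out dt/(V₀ + 59.6900 t); integrating gives ln(m/m₀) = −(Q_out/(Q_in−Q_out)) ln(V/V₀).
m = m₀ (V₀/V)^(Q_out/(Q_in−Q_out)) = 18.80 × (591.5/1808.58)^(1.10756) = 5.45217 g.
C = m/V = 5.45217/1808.58 = 0.00301462 g/L.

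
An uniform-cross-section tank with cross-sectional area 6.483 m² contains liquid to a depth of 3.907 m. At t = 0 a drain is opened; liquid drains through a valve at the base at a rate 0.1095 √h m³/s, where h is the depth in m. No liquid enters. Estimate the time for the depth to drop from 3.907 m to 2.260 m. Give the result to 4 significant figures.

56.04 s

Unsteady balance on liquid volume: A dh/dt = −0.1095 √h.
This is separable: 2 d(√h)/dt = −0.1095/A, so √h = √h₀ − (0.1095/(2A)) t.
t = 2A(√h₀ − √h)/0.1095 = 2·6.483·(√3.907 − √2.260)/0.1095
  = 12.9660 × (1.97661 − 1.50333) / 0.1095 = 56.0420 s.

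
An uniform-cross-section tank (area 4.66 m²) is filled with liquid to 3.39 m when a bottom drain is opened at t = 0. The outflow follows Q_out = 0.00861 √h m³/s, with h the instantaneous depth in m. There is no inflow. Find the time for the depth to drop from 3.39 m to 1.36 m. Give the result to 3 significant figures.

Volume balance on the tank: A dh/dt = −0.00861 √h.
This is separable: 2 d(√h)/dt = −0.00861/A, so √h = √h₀ − (0.00861/(2A)) t.
t = 2A(√h₀ − √h)/0.00861 = 2·4.66·(√3.39 − √1.36)/0.00861
  = 9.3200 × (1.8412 − 1.1662) / 0.00861 = 730.67 s.

731 s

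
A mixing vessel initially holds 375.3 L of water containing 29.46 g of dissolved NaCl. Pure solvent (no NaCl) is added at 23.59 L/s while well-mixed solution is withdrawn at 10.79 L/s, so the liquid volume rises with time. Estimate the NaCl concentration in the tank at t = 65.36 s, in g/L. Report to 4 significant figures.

Total volume: dV/dt = Q_in − Q_out = 12.8000 L/s, so V(t) = 375.3 + 12.8000 t and V(65.36) = 1211.91 L.
Solute balance: dm/dt = 0 − Q_out C = −Q_out m/V(t).
dm/m = −Q_out dt/(V₀ + 12.8000 t); integrating gives ln(m/m₀) = −(Q_out/(Q_in−Q_out)) ln(V/V₀).
m = m₀ (V₀/V)^(Q_out/(Q_in−Q_out)) = 29.46 × (375.3/1211.91)^(0.842969) = 10.9669 g.
C = m/V = 10.9669/1211.91 = 0.00904930 g/L.

0.009049 g/L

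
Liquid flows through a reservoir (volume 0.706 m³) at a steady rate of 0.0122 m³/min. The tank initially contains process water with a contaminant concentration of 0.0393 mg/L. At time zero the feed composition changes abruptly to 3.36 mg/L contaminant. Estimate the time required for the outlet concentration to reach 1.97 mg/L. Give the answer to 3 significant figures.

50.4 min

Species balance: V dC/dt = Q(C_in − C) ⇒ τ = V/Q = 57.869 min.
C(t) = C_in + (C₀ − C_in) e^(−t/τ). Set C = 1.97 and solve for t:
e^(−t/τ) = (C − C_in)/(C₀ − C_in) = (1.97 − 3.36)/(0.0393 − 3.36) = 0.41859
t = −τ ln(…) = 57.869 × 0.87087 = 50.396 min.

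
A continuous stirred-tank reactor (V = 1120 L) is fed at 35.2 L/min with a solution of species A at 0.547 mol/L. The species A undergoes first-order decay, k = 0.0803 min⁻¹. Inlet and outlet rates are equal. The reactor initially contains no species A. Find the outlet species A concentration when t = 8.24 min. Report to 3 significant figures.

0.0926 mol/L

Species balance: V dC/dt = Q C_in − Q C − k V C.
This is linear with rate a = Q/V + k = 0.11173 min⁻¹.
C_ss = Q C_in/(Q + kV) = 0.15387 mol/L; C(t) = C_ss + (C₀ − C_ss) e^(−a t).
C(8.24) = 0.15387 + (-0.15387)·e^(−0.11173·8.24) = 0.15387 + (-0.15387)·0.39826 = 0.092588 mol/L.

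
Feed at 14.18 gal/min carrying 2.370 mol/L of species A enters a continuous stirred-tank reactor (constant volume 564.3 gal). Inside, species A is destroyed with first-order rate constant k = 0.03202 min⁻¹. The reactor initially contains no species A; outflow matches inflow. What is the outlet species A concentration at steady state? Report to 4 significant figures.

Species balance: V dC/dt = Q C_in − Q C − k V C.
Steady state (dC/dt = 0): C_ss = Q C_in/(Q + kV) = C_in/(1 + kV/Q).
C_ss = 14.18·2.370/(14.18 + 0.03202·564.3) = 33.6066/32.2489 = 1.04210 mol/L.

1.042 mol/L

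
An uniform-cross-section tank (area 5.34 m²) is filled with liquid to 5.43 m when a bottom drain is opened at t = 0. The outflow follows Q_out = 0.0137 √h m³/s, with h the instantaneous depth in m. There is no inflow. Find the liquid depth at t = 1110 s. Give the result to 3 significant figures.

0.821 m

Accumulation of liquid (constant cross-section A): A dh/dt = −0.0137 √h.
∫ h^(−1/2) dh = −(0.0137/A) ∫ dt, giving 2√h = 2√h₀ − (0.0137/A) t.
√h = √5.43 − 0.0137·1110/(2·5.34) = 2.3302 − 1.4239 = 0.90636.
h = 0.90636² = 0.82149 m.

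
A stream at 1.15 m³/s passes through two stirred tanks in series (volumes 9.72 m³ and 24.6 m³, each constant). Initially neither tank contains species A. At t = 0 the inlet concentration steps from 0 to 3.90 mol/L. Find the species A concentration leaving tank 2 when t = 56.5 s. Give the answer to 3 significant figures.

Species balance on tank i: dCᵢ/dt = (Cᵢ₋₁ − Cᵢ)/τᵢ with τᵢ = Vᵢ/Q.
τ₁ = 9.72/1.15 = 8.4522 s; τ₂ = 24.6/1.15 = 21.391 s.
Tank 1: C₁ = C_in(1 − e^(−t/τ₁)). Tank 2 (τ₁ ≠ τ₂): C₂ = C_in[1 − (τ₁ e^(−t/τ₁) − τ₂ e^(−t/τ₂))/(τ₁ − τ₂)].
At t = 56.5: e^(−t/τ₁) = 0.0012499, e^(−t/τ₂) = 0.071271.
C₂ = 3.90·[1 − (8.4522·0.0012499 − 21.391·0.071271)/(-12.939)] = 3.90·0.88299 = 3.4437 mol/L.

3.44 mol/L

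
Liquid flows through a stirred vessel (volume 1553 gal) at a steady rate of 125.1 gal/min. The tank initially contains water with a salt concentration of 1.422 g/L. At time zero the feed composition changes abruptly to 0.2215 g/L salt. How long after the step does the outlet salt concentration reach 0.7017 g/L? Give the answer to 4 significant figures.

Mass balance on the solute (V constant): V dC/dt = Q(C_in − C), so τ = V/Q = 12.4141 min.
C(t) = C_in + (C₀ − C_in) e^(−t/τ). Set C = 0.7017 and solve for t:
e^(−t/τ) = (C − C_in)/(C₀ − C_in) = (0.7017 − 0.2215)/(1.422 − 0.2215) = 0.400000
t = −τ ln(…) = 12.4141 × 0.916291 = 11.3749 min.

11.37 min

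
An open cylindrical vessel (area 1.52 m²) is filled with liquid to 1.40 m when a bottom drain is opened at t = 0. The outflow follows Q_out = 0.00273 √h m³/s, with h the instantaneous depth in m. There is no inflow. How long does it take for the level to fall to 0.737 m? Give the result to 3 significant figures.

A dh/dt = −Q_out = −0.00273 √h.
Separate and integrate: 2(√h − √h₀) = −(0.00273/A) t.
t = 2A(√h₀ − √h)/0.00273 = 2·1.52·(√1.40 − √0.737)/0.00273
  = 3.0400 × (1.1832 − 0.85849) / 0.00273 = 361.60 s.

362 s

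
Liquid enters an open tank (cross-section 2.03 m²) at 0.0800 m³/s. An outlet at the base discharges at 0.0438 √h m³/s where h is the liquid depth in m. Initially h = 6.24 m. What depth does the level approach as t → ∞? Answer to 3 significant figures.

Mass balance (ρ constant): A dh/dt = Q_in − 0.0438 √h. At steady state dh/dt = 0:
Q_in = 0.0438 √h_ss ⇒ √h_ss = 0.0800/0.0438 = 1.8265.
h_ss = 1.8265² = 3.3360 m. (Since h₀ = 6.24 m > h_ss, the level will fall toward this value.)

3.34 m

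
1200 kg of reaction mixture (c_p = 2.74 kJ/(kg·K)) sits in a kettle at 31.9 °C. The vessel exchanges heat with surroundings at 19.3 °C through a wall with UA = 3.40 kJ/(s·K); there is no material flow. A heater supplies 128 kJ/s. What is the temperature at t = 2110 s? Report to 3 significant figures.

54.1 °C

M c_p dT/dt = −UA(T − T_amb) + Q̇.
dT/dt = (T_ss − T)/τ with T_ss = T_amb + Q̇/UA = 19.3 + 128/3.40 = 56.947 °C, τ = M c_p/UA = 1200·2.74/3.40 = 967.06 s.
Solution: T(t) = T_ss + (T₀ − T_ss) e^(−t/τ).
T(2110) = 56.947 + (-25.047)·0.11283 = 54.121 °C.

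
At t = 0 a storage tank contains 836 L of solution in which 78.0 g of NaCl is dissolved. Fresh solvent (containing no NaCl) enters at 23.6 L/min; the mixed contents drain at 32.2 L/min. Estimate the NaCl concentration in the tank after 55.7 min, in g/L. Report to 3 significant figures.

0.00903 g/L

Let m(t) be the amount of NaCl. Volume: V(t) = V₀ + (Q_in − Q_out) t = 836 − 8.6000 t; V(55.7) = 356.98 L.
Species balance (pure solvent in): dm/dt = −Q_out · m/V(t).
dm/m = −Q_out dt/(V₀ − 8.6000 t); integrating gives ln(m/m₀) = −(Q_out/(Q_in−Q_out)) ln(V/V₀).
m = m₀ (V₀/V)^(Q_out/(Q_in−Q_out)) = 78.0 × (836/356.98)^(-3.7442) = 3.2239 g.
C = m/V = 3.2239/356.98 = 0.0090311 g/L.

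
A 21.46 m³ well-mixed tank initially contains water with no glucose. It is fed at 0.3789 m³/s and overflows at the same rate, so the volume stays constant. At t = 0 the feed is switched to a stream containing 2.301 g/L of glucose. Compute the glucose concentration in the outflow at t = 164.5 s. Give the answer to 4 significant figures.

Species balance on the tank: V dC/dt = Q(C_in − C).
Rewrite as dC/dt + C/τ = C_in/τ, τ = V/Q = 56.6376 s.
C approaches C_in exponentially: C(t) = C_in + (C₀ − C_in) e^(−t/τ).
C(164.5) = 2.301 + (0 − 2.301)·e^(−164.5/56.6376) = 2.301 + (-2.30100)·0.0547801 = 2.17495 g/L.

2.175 g/L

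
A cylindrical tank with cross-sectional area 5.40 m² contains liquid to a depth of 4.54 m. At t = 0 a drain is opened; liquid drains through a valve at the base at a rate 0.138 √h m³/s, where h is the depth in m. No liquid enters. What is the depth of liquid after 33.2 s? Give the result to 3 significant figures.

2.91 m

A dh/dt = −Q_out = −0.138 √h.
Separate and integrate: 2(√h − √h₀) = −(0.138/A) t.
√h = √4.54 − 0.138·33.2/(2·5.40) = 2.1307 − 0.42422 = 1.7065.
h = 1.7065² = 2.9122 m.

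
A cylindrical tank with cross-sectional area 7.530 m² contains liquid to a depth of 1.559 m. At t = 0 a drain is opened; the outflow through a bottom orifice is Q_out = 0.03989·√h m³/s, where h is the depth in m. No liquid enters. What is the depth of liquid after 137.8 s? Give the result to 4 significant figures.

0.7808 m

Mass balance (ρ constant): A dh/dt = −0.03989 √h.
This is separable: 2 d(√h)/dt = −0.03989/A, so √h = √h₀ − (0.03989/(2A)) t.
√h = √1.559 − 0.03989·137.8/(2·7.530) = 1.24860 − 0.364996 = 0.883603.
h = 0.883603² = 0.780754 m.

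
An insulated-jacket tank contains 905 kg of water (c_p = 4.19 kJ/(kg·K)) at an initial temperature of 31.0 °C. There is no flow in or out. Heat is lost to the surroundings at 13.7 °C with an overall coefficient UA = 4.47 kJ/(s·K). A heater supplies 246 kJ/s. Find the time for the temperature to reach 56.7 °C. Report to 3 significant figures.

Lumped-capacitance energy balance: M c_p dT/dt = UA(T_amb − T) + Q̇.
τ = M c_p/UA = 848.31 s; T_ss = T_amb + Q̇/UA = 13.7 + 246/4.47 = 68.734 °C.
T(t) = T_ss + (T₀ − T_ss)e^(−t/τ); set T = 56.7:
t = −τ ln[(T − T_ss)/(T₀ − T_ss)] = −848.31 · ln(0.31891) = 969.49 s.

969 s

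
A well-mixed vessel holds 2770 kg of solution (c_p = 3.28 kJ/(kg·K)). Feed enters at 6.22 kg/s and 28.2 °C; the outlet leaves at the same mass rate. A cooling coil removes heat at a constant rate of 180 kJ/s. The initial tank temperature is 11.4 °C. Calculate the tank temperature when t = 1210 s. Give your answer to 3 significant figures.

18.9 °C

First-law balance (no shaft work): M c_p dT/dt = ṁ c_p (T_in − T) − 180.
Rearrange: dT/dt = (T_ss − T)/τ with τ = M/ṁ = 445.34 s and T_ss = T_in − Q̇/(ṁ c_p) = 19.377 °C.
T approaches T_ss exponentially: T(t) = T_ss + (T₀ − T_ss) e^(−t/τ).
T(1210) = 19.377 + (-7.9772)·e^(−1210/445.34) = 19.377 + (-7.9772)·0.066070 = 18.850 °C.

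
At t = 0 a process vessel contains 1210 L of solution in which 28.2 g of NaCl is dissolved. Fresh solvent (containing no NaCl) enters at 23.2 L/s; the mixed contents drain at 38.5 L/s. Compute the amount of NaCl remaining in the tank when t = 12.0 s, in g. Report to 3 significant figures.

18.6 g

Total volume: dV/dt = Q_in − Q_out = -15.300 L/s, so V(t) = 1210 − 15.300 t and V(12.0) = 1026.4 L.
Solute balance: dm/dt = 0 − Q_out C = −Q_out m/V(t).
Separate: dm/m = −Q_out dt/V(t) ⇒ ln(m/m₀) = −(Q_out/(Q_in−Q_out)) ln(V/V₀).
m = m₀ (V₀/V)^(Q_out/(Q_in−Q_out)) = 28.2 × (1210/1026.4)^(-2.5163) = 18.638 g.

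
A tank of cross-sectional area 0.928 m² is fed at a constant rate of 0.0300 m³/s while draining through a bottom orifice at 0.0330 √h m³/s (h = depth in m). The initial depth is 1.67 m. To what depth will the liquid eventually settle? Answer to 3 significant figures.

A dh/dt = Q_in − 0.0330 √h. Steady state requires inflow = outflow:
Q_in = 0.0330 √h_ss ⇒ √h_ss = 0.0300/0.0330 = 0.90909.
h_ss = 0.90909² = 0.82645 m. (Since h₀ = 1.67 m > h_ss, the level will fall toward this value.)

0.826 m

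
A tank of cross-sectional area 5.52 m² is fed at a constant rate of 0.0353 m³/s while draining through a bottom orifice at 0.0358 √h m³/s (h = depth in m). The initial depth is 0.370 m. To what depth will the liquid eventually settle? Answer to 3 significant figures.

0.972 m

Unsteady balance on liquid volume: A dh/dt = Q_in − 0.0358 √h. At steady state dh/dt = 0:
Q_in = 0.0358 √h_ss ⇒ √h_ss = 0.0353/0.0358 = 0.98603.
h_ss = 0.98603² = 0.97226 m. (Since h₀ = 0.370 m < h_ss, the level will rise toward this value.)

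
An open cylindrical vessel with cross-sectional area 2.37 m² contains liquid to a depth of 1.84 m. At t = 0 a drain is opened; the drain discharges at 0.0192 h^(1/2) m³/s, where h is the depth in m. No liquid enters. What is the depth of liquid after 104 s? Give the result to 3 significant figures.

With no inflow, A dh/dt = −0.0192 √h.
Separate and integrate: 2(√h − √h₀) = −(0.0192/A) t.
√h = √1.84 − 0.0192·104/(2·2.37) = 1.3565 − 0.42127 = 0.93520.
h = 0.93520² = 0.87460 m.

0.875 m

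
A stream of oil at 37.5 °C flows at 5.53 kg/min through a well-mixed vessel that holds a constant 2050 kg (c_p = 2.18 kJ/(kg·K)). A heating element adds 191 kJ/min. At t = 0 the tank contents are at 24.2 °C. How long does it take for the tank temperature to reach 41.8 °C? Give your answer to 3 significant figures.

Unsteady energy balance on the tank contents: M c_p dT/dt = ṁ c_p (T_in − T) + 191.
τ = M/ṁ = 370.71 min; T_ss = T_in + Q̇/(ṁ c_p) = 53.344 °C.
T(t) = T_ss + (T₀ − T_ss) e^(−t/τ). Set T = 41.8:
e^(−t/τ) = (41.8 − 53.344)/(24.2 − 53.344) = 0.39609
t = −370.71 · ln(0.39609) = 343.31 min.

343 min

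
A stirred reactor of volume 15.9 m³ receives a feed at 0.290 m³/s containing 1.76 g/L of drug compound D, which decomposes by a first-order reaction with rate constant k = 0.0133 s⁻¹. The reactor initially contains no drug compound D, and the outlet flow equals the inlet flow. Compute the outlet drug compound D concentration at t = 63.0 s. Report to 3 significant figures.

Species balance: V dC/dt = Q C_in − Q C − k V C.
dC/dt = (Q/V) C_in − (Q/V + k) C; effective rate a = Q/V + k = 0.018239 + 0.0133 = 0.031539 s⁻¹.
C_ss = Q C_in/(Q + kV) = 1.0178 g/L; C(t) = C_ss + (C₀ − C_ss) e^(−a t).
C(63.0) = 1.0178 + (-1.0178)·e^(−0.031539·63.0) = 1.0178 + (-1.0178)·0.13711 = 0.87825 g/L.

0.878 g/L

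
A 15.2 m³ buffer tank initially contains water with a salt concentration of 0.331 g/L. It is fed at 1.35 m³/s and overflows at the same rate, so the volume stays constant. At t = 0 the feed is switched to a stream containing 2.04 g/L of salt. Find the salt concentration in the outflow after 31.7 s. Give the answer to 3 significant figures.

1.94 g/L

Mass balance on the solute (V constant): V dC/dt = Q(C_in − C).
Rewrite as dC/dt + C/τ = C_in/τ, τ = V/Q = 11.259 s.
This is linear first-order; C(t) = C_in + (C₀ − C_in) e^(−t/τ).
C(31.7) = 2.04 + (0.331 − 2.04)·e^(−31.7/11.259) = 2.04 + (-1.7090)·0.059877 = 1.9377 g/L.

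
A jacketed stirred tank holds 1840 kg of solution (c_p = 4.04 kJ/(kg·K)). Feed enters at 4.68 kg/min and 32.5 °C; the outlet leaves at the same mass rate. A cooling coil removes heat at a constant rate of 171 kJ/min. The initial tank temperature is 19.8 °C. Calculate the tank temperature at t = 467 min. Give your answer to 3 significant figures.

Energy balance: M c_p dT/dt = ṁ c_p (T_in − T) − 171.
Rearrange: dT/dt = (T_ss − T)/τ with τ = M/ṁ = 393.16 min and T_ss = T_in − Q̇/(ṁ c_p) = 23.456 °C.
Integrating: T(t) = T_ss + (T₀ − T_ss) e^(−t/τ).
T(467) = 23.456 + (-3.6558)·e^(−467/393.16) = 23.456 + (-3.6558)·0.30489 = 22.341 °C.

22.3 °C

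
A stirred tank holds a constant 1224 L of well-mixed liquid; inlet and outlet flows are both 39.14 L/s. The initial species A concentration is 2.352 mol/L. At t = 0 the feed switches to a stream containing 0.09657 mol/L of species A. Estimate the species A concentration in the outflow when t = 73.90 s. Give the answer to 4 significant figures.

0.3089 mol/L

Unsteady species balance (constant V, well mixed): V dC/dt = Q(C_in − C).
Time constant τ = V/Q = 1224/39.14 = 31.2724 s.
Solution: C(t) = C_in + (C₀ − C_in) e^(−t/τ).
C(73.90) = 0.09657 + (2.352 − 0.09657)·e^(−73.90/31.2724) = 0.09657 + (2.25543)·0.0941271 = 0.308867 mol/L.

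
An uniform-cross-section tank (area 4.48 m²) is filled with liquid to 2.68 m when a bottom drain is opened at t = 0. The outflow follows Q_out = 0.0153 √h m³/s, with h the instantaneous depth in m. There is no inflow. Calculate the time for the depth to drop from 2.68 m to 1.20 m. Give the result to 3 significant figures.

A dh/dt = −Q_out = −0.0153 √h.
This is separable: 2 d(√h)/dt = −0.0153/A, so √h = √h₀ − (0.0153/(2A)) t.
t = 2A(√h₀ − √h)/0.0153 = 2·4.48·(√2.68 − √1.20)/0.0153
  = 8.9600 × (1.6371 − 1.0954) / 0.0153 = 317.19 s.

317 s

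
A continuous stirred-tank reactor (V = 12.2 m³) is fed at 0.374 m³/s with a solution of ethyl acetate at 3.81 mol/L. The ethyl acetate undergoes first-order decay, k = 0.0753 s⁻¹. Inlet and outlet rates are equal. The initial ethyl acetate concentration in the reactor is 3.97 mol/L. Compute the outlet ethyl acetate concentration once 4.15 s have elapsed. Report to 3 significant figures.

Species balance: V dC/dt = Q C_in − Q C − k V C.
This is linear with rate a = Q/V + k = 0.10596 s⁻¹.
C_ss = Q C_in/(Q + kV) = 1.1023 mol/L; C(t) = C_ss + (C₀ − C_ss) e^(−a t).
C(4.15) = 1.1023 + (2.8677)·e^(−0.10596·4.15) = 1.1023 + (2.8677)·0.64422 = 2.9497 mol/L.

2.95 mol/L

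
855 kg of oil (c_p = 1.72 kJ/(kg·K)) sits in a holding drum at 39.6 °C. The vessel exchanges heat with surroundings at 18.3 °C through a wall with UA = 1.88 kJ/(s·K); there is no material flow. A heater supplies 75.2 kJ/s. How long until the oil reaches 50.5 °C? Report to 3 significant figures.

684 s

M c_p dT/dt = −UA(T − T_amb) + Q̇.
τ = M c_p/UA = 782.23 s; T_ss = T_amb + Q̇/UA = 18.3 + 75.2/1.88 = 58.300 °C.
T(t) = T_ss + (T₀ − T_ss)e^(−t/τ); set T = 50.5:
t = −τ ln[(T − T_ss)/(T₀ − T_ss)] = −782.23 · ln(0.41711) = 683.99 s.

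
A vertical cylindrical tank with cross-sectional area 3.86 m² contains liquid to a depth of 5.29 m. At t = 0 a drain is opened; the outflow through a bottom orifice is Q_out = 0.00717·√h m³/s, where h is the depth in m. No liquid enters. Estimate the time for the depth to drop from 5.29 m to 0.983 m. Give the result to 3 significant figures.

1410 s

Accumulation of liquid (constant cross-section A): A dh/dt = −0.00717 √h.
Separate and integrate: 2(√h − √h₀) = −(0.00717/A) t.
t = 2A(√h₀ − √h)/0.00717 = 2·3.86·(√5.29 − √0.983)/0.00717
  = 7.7200 × (2.3000 − 0.99146) / 0.00717 = 1408.9 s.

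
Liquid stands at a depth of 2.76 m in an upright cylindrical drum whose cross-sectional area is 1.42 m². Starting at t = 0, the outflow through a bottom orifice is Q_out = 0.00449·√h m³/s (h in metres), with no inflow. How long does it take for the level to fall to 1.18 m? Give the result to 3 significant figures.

364 s

With no inflow, A dh/dt = −0.00449 √h.
This is separable: 2 d(√h)/dt = −0.00449/A, so √h = √h₀ − (0.00449/(2A)) t.
t = 2A(√h₀ − √h)/0.00449 = 2·1.42·(√2.76 − √1.18)/0.00449
  = 2.8400 × (1.6613 − 1.0863) / 0.00449 = 363.73 s.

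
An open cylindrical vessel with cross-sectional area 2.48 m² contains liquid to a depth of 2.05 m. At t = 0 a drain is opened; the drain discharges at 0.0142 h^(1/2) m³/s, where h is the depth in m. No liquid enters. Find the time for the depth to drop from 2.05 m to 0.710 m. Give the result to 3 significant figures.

206 s

With no inflow, A dh/dt = −0.0142 √h.
Separate and integrate: 2(√h − √h₀) = −(0.0142/A) t.
t = 2A(√h₀ − √h)/0.0142 = 2·2.48·(√2.05 − √0.710)/0.0142
  = 4.9600 × (1.4318 − 0.84261) / 0.0142 = 205.79 s.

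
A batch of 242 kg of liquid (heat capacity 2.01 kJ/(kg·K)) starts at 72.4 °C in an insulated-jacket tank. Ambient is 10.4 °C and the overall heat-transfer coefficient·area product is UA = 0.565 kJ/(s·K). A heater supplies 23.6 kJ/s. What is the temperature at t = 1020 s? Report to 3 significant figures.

Lumped-capacitance energy balance: M c_p dT/dt = UA(T_amb − T) + Q̇.
dT/dt = (T_ss − T)/τ with T_ss = T_amb + Q̇/UA = 10.4 + 23.6/0.565 = 52.170 °C, τ = M c_p/UA = 242·2.01/0.565 = 860.92 s.
Integrating: T(t) = T_ss + (T₀ − T_ss) e^(−t/τ).
T(1020) = 52.170 + (20.230)·0.30581 = 58.357 °C.

58.4 °C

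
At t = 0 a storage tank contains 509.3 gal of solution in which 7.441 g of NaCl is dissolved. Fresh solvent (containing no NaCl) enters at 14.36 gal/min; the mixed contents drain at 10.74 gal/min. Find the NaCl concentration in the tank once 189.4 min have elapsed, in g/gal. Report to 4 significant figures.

Let m(t) be the amount of NaCl. Volume: V(t) = V₀ + (Q_in − Q_out) t = 509.3 + 3.62000 t; V(189.4) = 1194.93 gal.
Solute balance: dm/dt = 0 − Q_out C = −Q_out m/V(t).
Separate: dm/m = −Q_out dt/V(t) ⇒ ln(m/m₀) = −(Q_out/(Q_in−Q_out)) ln(V/V₀).
m = m₀ (V₀/V)^(Q_out/(Q_in−Q_out)) = 7.441 × (509.3/1194.93)^(2.96685) = 0.592658 g.
C = m/V = 0.592658/1194.93 = 0.000495978 g/gal.

0.0004960 g/gal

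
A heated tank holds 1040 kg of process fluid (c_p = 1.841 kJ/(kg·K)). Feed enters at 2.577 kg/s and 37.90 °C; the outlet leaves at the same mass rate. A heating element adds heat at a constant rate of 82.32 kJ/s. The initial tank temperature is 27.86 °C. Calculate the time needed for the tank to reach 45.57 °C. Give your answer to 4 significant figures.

Heat balance on the well-mixed liquid: M c_p dT/dt = ṁ c_p (T_in − T) + 82.32.
τ = M/ṁ = 403.570 s; T_ss = T_in + Q̇/(ṁ c_p) = 55.2515 °C.
T(t) = T_ss + (T₀ − T_ss) e^(−t/τ). Set T = 45.57:
e^(−t/τ) = (45.57 − 55.2515)/(27.86 − 55.2515) = 0.353449
t = −403.570 · ln(0.353449) = 419.719 s.

419.7 s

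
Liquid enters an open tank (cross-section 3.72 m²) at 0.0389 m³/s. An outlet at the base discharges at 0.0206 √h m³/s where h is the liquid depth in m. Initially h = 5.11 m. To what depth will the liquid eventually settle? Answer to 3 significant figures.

3.57 m

Level balance: A dh/dt = 0.0389 − 0.0206 √h. Setting dh/dt = 0:
Q_in = 0.0206 √h_ss ⇒ √h_ss = 0.0389/0.0206 = 1.8883.
h_ss = 1.8883² = 3.5659 m. (Since h₀ = 5.11 m > h_ss, the level will fall toward this value.)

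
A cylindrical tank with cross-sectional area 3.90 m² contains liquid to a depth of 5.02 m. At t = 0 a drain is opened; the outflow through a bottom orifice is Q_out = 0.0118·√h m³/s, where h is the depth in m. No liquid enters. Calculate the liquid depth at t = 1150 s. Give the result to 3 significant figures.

0.251 m

With no inflow, A dh/dt = −0.0118 √h.
Separate and integrate: 2(√h − √h₀) = −(0.0118/A) t.
√h = √5.02 − 0.0118·1150/(2·3.90) = 2.2405 − 1.7397 = 0.50079.
h = 0.50079² = 0.25079 m.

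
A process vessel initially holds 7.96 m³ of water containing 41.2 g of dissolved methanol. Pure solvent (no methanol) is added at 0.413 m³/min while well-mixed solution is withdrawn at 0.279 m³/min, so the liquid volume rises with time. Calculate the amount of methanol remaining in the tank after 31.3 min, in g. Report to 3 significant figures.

17.1 g

Let m(t) be the amount of methanol. Volume: V(t) = V₀ + (Q_in − Q_out) t = 7.96 + 0.13400 t; V(31.3) = 12.154 m³.
No methanol enters, so dm/dt = −Q_out · (m/V).
Separate: dm/m = −Q_out dt/V(t) ⇒ ln(m/m₀) = −(Q_out/(Q_in−Q_out)) ln(V/V₀).
m = m₀ (V₀/V)^(Q_out/(Q_in−Q_out)) = 41.2 × (7.96/12.154)^(2.0821) = 17.068 g.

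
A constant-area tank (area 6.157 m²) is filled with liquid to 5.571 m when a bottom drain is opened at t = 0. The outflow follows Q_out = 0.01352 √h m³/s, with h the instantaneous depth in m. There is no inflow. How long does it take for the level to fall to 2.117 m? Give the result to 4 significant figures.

824.6 s

Volume balance on the tank: A dh/dt = −0.01352 √h.
This is separable: 2 d(√h)/dt = −0.01352/A, so √h = √h₀ − (0.01352/(2A)) t.
t = 2A(√h₀ − √h)/0.01352 = 2·6.157·(√5.571 − √2.117)/0.01352
  = 12.3140 × (2.36030 − 1.45499) / 0.01352 = 824.551 s.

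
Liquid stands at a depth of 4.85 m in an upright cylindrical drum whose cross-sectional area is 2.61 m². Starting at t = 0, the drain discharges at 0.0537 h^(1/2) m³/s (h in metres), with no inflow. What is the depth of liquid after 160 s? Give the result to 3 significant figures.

Unsteady balance on liquid volume: A dh/dt = −0.0537 √h.
∫ h^(−1/2) dh = −(0.0537/A) ∫ dt, giving 2√h = 2√h₀ − (0.0537/A) t.
√h = √4.85 − 0.0537·160/(2·2.61) = 2.2023 − 1.6460 = 0.55629.
h = 0.55629² = 0.30946 m.

0.309 m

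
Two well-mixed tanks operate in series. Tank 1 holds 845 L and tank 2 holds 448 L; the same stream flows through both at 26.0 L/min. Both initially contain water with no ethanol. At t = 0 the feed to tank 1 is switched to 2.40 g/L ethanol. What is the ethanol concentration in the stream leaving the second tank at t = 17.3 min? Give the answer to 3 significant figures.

0.392 g/L

Time constants: τᵢ = Vᵢ/Q for each well-mixed tank.
τ₁ = 845/26.0 = 32.500 min; τ₂ = 448/26.0 = 17.231 min.
Solving the cascade with C₁(0)=C₂(0)=0 gives C₂(t) = C_in[1 − (τ₁ e^(−t/τ₁) − τ₂ e^(−t/τ₂))/(τ₁ − τ₂)].
At t = 17.3: e^(−t/τ₁) = 0.58725, e^(−t/τ₂) = 0.36640.
C₂ = 2.40·[1 − (32.500·0.58725 − 17.231·0.36640)/(15.269)] = 2.40·0.16354 = 0.39249 g/L.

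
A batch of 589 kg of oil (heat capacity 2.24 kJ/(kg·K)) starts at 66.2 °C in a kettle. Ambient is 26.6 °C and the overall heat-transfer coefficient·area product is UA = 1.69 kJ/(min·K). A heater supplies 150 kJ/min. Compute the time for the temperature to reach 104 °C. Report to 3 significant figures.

1140 min

Lumped-capacitance energy balance: M c_p dT/dt = UA(T_amb − T) + Q̇.
τ = M c_p/UA = 780.69 min; T_ss = T_amb + Q̇/UA = 26.6 + 150/1.69 = 115.36 °C.
T(t) = T_ss + (T₀ − T_ss)e^(−t/τ); set T = 104:
t = −τ ln[(T − T_ss)/(T₀ − T_ss)] = −780.69 · ln(0.23104) = 1143.8 min.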